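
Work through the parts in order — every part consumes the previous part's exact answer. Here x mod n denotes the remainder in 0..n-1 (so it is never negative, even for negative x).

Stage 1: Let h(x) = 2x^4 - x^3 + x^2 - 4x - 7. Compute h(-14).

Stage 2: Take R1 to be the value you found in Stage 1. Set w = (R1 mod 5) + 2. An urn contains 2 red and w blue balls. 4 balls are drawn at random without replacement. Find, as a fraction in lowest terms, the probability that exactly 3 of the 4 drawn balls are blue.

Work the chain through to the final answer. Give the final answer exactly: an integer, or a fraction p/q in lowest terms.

Stage 1: 2*(-14)^4 - 1*(-14)^3 + 1*(-14)^2 - 4*(-14)^1 - 7 = (76832) + (2744) + (196) + (56) + (-7) = 79821; answer 79821
Stage 2: R1 = 79821; w = 3; total draws C(5,4) = 5; favorable C(3,3)*C(2,1) = 2; P = 2/5; answer 2/5

2/5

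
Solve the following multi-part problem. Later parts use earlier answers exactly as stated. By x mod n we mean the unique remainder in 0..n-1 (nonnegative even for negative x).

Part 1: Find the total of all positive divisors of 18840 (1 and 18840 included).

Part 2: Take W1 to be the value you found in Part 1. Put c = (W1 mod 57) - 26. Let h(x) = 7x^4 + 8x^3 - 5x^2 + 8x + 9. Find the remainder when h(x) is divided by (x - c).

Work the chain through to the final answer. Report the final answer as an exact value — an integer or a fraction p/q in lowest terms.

2856459

Part 1: 18840 = 2^3 * 3 * 5 * 157; sigma = (1 + 2 + 4 + 8) * (1 + 3) * (1 + 5) * (1 + 157) = 15 * 4 * 6 * 158 = 56880; answer 56880
Part 2: W1 = 56880; c = 25; remainder = value at the root: 7*(25)^4 + 8*(25)^3 - 5*(25)^2 + 8*(25)^1 + 9 = (2734375) + (125000) + (-3125) + (200) + (9) = 2856459; answer 2856459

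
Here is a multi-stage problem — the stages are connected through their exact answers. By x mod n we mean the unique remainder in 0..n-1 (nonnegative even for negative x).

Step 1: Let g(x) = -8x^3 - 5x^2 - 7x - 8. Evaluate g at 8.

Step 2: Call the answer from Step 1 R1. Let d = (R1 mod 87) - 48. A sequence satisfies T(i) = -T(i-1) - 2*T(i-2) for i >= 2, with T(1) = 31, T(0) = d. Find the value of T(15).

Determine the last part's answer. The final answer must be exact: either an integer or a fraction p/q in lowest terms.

Step 1: -8*(8)^3 - 5*(8)^2 - 7*(8)^1 - 8 = (-4096) + (-320) + (-56) + (-8) = -4480; answer -4480
Step 2: R1 = -4480; d = -4; T(2) = -1*(31) - 2*(-4) = -23; iterating: T(2)=-23, T(3)=-39, T(4)=85, T(5)=-7, T(6)=-163, T(7)=177, T(8)=149, T(9)=-503, T(10)=205, T(11)=801, T(12)=-1211, T(13)=-391, T(14)=2813, T(15)=-2031; answer -2031

-2031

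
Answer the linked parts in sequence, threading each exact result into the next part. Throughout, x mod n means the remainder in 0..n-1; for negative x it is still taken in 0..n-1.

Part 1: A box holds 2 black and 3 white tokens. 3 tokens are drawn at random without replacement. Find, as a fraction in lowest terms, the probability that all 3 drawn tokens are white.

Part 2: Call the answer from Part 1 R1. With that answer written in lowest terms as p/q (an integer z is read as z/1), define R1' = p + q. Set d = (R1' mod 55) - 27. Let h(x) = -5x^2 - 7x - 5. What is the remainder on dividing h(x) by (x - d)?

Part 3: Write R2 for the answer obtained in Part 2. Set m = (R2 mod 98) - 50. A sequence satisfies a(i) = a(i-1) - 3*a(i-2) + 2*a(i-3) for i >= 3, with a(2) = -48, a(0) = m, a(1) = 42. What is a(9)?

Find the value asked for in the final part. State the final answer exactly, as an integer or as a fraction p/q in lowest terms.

4748

Part 1: total draws C(5,3) = 10; favorable C(3,3) = 1; P = 1/10; answer 1/10
Part 2: R1 = 1/10; threaded value p + q = 11; d = -16; remainder = value at the root: -5*(-16)^2 - 7*(-16)^1 - 5 = (-1280) + (112) + (-5) = -1173; answer -1173
Part 3: R2 = -1173; m = -47; a(3) = 1*(-48) - 3*(42) + 2*(-47) = -268; iterating: a(3)=-268, a(4)=-40, a(5)=668, a(6)=252, a(7)=-1832, a(8)=-1252, a(9)=4748; answer 4748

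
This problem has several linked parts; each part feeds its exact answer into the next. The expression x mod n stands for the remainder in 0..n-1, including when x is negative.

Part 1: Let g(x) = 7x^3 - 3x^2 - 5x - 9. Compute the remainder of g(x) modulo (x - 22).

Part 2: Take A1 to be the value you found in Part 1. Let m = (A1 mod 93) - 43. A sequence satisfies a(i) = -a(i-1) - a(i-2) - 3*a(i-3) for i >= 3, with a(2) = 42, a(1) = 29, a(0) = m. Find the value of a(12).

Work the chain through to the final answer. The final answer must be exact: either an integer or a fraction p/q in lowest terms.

1024

Part 1: remainder = value at the root: 7*(22)^3 - 3*(22)^2 - 5*(22)^1 - 9 = (74536) + (-1452) + (-110) + (-9) = 72965; answer 72965
Part 2: A1 = 72965; m = 10; a(3) = -1*(42) - 1*(29) - 3*(10) = -101; iterating: a(3)=-101, a(4)=-28, a(5)=3, a(6)=328, a(7)=-247, a(8)=-90, a(9)=-647, a(10)=1478, a(11)=-561, a(12)=1024; answer 1024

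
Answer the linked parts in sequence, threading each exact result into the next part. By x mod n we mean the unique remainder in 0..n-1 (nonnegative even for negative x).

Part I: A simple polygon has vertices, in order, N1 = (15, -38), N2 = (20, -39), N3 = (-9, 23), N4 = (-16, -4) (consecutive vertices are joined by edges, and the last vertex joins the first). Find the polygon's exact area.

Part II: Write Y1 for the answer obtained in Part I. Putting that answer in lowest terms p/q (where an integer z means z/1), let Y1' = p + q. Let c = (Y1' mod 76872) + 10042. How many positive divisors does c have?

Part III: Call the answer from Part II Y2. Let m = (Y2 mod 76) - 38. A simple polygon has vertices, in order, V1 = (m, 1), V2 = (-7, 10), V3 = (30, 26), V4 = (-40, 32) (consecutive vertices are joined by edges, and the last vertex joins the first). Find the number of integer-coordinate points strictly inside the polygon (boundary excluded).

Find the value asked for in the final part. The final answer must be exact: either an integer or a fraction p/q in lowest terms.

1111

Part I: cross terms: (15*-39 - 20*-38)=175, (20*23 - -9*-39)=109, (-9*-4 - -16*23)=404, (-16*-38 - 15*-4)=668; twice the area = |1356| = 1356; area = 678; answer 678
Part II: Y1 = 678; threaded value p + q = 679; c = 10721; 10721 = 71 * 151; number of divisors = (1+1) * (1+1) = 4; answer 4
Part III: Y2 = 4; m = -34; cross terms: (-34*10 - -7*1)=-333, (-7*26 - 30*10)=-482, (30*32 - -40*26)=2000, (-40*1 - -34*32)=1048; twice the area = |2233| = 2233; area = 2233/2; boundary points = 9 + 1 + 2 + 1 = 13; strictly interior points = area - boundary/2 + 1 = 1111; answer 1111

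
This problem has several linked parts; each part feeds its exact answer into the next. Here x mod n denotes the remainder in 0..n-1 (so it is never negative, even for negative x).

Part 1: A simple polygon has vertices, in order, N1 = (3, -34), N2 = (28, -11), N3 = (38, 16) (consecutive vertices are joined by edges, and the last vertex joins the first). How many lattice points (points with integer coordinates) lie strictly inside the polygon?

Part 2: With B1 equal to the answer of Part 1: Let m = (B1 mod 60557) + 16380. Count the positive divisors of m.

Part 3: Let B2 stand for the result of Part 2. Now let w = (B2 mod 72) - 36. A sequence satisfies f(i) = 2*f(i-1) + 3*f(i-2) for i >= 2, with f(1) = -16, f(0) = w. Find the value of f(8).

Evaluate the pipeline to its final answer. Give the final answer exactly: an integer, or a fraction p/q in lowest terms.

-45932

Part 1: cross terms: (3*-11 - 28*-34)=919, (28*16 - 38*-11)=866, (38*-34 - 3*16)=-1340; twice the area = |445| = 445; area = 445/2; boundary points = 1 + 1 + 5 = 7; strictly interior points = area - boundary/2 + 1 = 220; answer 220
Part 2: B1 = 220; m = 16600; 16600 = 2^3 * 5^2 * 83; number of divisors = (3+1) * (2+1) * (1+1) = 24; answer 24
Part 3: B2 = 24; w = -12; f(2) = 2*(-16) + 3*(-12) = -68; iterating: f(2)=-68, f(3)=-184, f(4)=-572, f(5)=-1696, f(6)=-5108, f(7)=-15304, f(8)=-45932; answer -45932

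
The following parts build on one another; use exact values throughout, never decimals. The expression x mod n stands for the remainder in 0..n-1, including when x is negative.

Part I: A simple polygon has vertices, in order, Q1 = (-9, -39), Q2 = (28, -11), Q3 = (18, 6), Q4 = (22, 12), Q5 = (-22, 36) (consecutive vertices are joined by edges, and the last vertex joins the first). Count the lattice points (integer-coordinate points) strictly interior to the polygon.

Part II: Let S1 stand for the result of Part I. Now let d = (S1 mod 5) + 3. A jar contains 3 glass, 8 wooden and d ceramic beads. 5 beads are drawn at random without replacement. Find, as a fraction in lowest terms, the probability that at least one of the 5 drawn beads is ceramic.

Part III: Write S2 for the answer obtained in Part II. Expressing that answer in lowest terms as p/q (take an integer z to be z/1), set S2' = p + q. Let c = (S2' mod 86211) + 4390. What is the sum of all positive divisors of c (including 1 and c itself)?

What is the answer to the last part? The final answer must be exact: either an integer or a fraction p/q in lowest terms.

6624

Part I: cross terms: (-9*-11 - 28*-39)=1191, (28*6 - 18*-11)=366, (18*12 - 22*6)=84, (22*36 - -22*12)=1056, (-22*-39 - -9*36)=1182; twice the area = |3879| = 3879; area = 3879/2; boundary points = 1 + 1 + 2 + 4 + 1 = 9; strictly interior points = area - boundary/2 + 1 = 1936; answer 1936
Part II: S1 = 1936; d = 4; total draws C(15,5) = 3003; complement C(11,5) = 462; favorable 3003 - 462 = 2541; P = 11/13; answer 11/13
Part III: S2 = 11/13; threaded value p + q = 24; c = 4414; 4414 = 2 * 2207; sigma = (1 + 2) * (1 + 2207) = 3 * 2208 = 6624; answer 6624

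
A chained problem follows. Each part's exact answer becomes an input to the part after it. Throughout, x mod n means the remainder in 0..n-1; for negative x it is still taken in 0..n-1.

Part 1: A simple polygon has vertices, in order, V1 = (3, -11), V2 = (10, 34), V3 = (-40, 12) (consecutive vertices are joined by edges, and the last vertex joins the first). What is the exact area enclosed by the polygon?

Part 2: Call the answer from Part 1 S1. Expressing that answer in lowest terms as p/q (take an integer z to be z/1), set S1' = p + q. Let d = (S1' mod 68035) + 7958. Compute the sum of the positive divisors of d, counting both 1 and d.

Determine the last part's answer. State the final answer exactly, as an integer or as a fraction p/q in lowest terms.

Part 1: cross terms: (3*34 - 10*-11)=212, (10*12 - -40*34)=1480, (-40*-11 - 3*12)=404; twice the area = |2096| = 2096; area = 1048; answer 1048
Part 2: S1 = 1048; threaded value p + q = 1049; d = 9007; 9007 is prime, so its only divisors are 1 and 9007; sigma = 1 + 9007 = 9008; answer 9008

9008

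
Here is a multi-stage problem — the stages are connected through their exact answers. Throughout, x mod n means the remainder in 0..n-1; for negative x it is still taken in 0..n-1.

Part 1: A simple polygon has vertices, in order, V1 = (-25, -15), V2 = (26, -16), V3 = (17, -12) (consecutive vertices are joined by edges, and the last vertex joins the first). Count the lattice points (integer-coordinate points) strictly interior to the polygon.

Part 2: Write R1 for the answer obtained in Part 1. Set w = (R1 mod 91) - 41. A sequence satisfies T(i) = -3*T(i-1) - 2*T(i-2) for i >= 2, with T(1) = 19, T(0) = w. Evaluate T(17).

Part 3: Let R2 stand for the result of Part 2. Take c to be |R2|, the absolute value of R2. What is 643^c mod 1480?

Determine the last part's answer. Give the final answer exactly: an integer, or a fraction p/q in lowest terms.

267

Part 1: cross terms: (-25*-16 - 26*-15)=790, (26*-12 - 17*-16)=-40, (17*-15 - -25*-12)=-555; twice the area = |195| = 195; area = 195/2; boundary points = 1 + 1 + 3 = 5; strictly interior points = area - boundary/2 + 1 = 96; answer 96
Part 2: R1 = 96; w = -36; T(2) = -3*(19) - 2*(-36) = 15; iterating: T(2)=15, T(3)=-83, T(4)=219, T(5)=-491, T(6)=1035, T(7)=-2123, T(8)=4299, T(9)=-8651, T(10)=17355, T(11)=-34763, T(12)=69579, T(13)=-139211, T(14)=278475, T(15)=-557003, T(16)=1114059, T(17)=-2228171; answer -2228171
Part 3: R2 = -2228171; c = 2228171; squarings mod 1480: 643^1=643, 643^2=529, 643^4=121, 643^8=1321, 643^16=121, 643^32=1321, 643^64=121, 643^128=1321, 643^256=121, 643^512=1321, 643^1024=121, 643^2048=1321, 643^4096=121, 643^8192=1321, 643^16384=121, 643^32768=1321, 643^65536=121, 643^131072=1321, 643^262144=121, 643^524288=1321, 643^1048576=121, 643^2097152=1321; 643^2228171 = 643^1 * 643^2 * 643^8 * 643^64 * 643^128 * 643^256 * 643^512 * 643^1024 * 643^2048 * 643^4096 * 643^8192 * 643^16384 * 643^32768 * 643^65536 * 643^2097152 = 267 (mod 1480); answer 267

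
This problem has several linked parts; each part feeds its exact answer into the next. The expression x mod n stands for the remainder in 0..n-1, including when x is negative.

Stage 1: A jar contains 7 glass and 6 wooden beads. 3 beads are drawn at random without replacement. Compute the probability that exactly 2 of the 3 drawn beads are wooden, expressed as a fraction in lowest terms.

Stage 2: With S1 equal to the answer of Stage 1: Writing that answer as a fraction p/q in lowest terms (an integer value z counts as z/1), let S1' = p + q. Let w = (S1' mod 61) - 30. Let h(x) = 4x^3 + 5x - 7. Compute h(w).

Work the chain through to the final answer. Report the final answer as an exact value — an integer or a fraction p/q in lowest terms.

-532

Stage 1: total draws C(13,3) = 286; favorable C(6,2)*C(7,1) = 105; P = 105/286; answer 105/286
Stage 2: S1 = 105/286; threaded value p + q = 391; w = -5; 4*(-5)^3 + 5*(-5)^1 - 7 = (-500) + (-25) + (-7) = -532; answer -532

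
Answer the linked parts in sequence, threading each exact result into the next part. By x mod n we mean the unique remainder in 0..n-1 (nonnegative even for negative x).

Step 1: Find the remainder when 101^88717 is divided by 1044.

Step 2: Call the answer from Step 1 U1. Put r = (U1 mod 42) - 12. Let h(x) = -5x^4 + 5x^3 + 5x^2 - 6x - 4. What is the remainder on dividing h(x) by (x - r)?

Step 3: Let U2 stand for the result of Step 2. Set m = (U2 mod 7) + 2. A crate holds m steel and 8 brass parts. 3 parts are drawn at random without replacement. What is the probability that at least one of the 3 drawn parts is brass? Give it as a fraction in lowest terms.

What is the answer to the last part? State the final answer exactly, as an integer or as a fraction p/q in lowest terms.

12/13

Step 1: squarings mod 1044: 101^1=101, 101^2=805, 101^4=745, 101^8=661, 101^16=529, 101^32=49, 101^64=313, 101^128=877, 101^256=745, 101^512=661, 101^1024=529, 101^2048=49, 101^4096=313, 101^8192=877, 101^16384=745, 101^32768=661, 101^65536=529; 101^88717 = 101^1 * 101^4 * 101^8 * 101^128 * 101^512 * 101^2048 * 101^4096 * 101^16384 * 101^65536 = 785 (mod 1044); answer 785
Step 2: U1 = 785; r = 17; remainder = value at the root: -5*(17)^4 + 5*(17)^3 + 5*(17)^2 - 6*(17)^1 - 4 = (-417605) + (24565) + (1445) + (-102) + (-4) = -391701; answer -391701
Step 3: U2 = -391701; m = 7; total draws C(15,3) = 455; complement C(7,3) = 35; favorable 455 - 35 = 420; P = 12/13; answer 12/13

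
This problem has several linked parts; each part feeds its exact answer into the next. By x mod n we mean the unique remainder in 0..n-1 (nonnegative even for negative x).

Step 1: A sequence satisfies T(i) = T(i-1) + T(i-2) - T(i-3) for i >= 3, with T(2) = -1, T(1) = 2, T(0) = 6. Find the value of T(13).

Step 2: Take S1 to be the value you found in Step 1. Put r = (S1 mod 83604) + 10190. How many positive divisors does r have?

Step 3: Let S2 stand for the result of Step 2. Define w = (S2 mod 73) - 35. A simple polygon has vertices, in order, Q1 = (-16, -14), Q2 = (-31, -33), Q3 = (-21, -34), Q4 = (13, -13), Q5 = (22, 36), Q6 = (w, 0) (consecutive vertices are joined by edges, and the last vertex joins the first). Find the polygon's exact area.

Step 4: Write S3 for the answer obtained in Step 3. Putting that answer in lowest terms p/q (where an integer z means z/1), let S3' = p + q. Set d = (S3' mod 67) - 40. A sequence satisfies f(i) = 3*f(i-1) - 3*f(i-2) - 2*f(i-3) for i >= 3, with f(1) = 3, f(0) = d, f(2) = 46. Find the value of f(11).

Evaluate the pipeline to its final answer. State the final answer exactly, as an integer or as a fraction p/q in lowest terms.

Step 1: T(3) = 1*(-1) + 1*(2) - 1*(6) = -5; iterating: T(3)=-5, T(4)=-8, T(5)=-12, T(6)=-15, T(7)=-19, T(8)=-22, T(9)=-26, T(10)=-29, T(11)=-33, T(12)=-36, T(13)=-40; answer -40
Step 2: S1 = -40; r = 93754; 93754 = 2 * 46877; number of divisors = (1+1) * (1+1) = 4; answer 4
Step 3: S2 = 4; w = -31; cross terms: (-16*-33 - -31*-14)=94, (-31*-34 - -21*-33)=361, (-21*-13 - 13*-34)=715, (13*36 - 22*-13)=754, (22*0 - -31*36)=1116, (-31*-14 - -16*0)=434; twice the area = |3474| = 3474; area = 1737; answer 1737
Step 4: S3 = 1737; threaded value p + q = 1738; d = 23; f(3) = 3*(46) - 3*(3) - 2*(23) = 83; iterating: f(3)=83, f(4)=105, f(5)=-26, f(6)=-559, f(7)=-1809, f(8)=-3698, f(9)=-4549, f(10)=1065, f(11)=24238; answer 24238

24238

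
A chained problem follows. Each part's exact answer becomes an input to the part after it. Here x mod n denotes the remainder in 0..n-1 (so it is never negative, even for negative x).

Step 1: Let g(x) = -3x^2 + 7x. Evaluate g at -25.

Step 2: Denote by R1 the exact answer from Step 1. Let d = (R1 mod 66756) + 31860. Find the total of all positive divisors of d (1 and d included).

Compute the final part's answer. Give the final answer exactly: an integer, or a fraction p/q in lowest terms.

147744

Step 1: -3*(-25)^2 + 7*(-25)^1 = (-1875) + (-175) = -2050; answer -2050
Step 2: R1 = -2050; d = 96566; 96566 = 2 * 53 * 911; sigma = (1 + 2) * (1 + 53) * (1 + 911) = 3 * 54 * 912 = 147744; answer 147744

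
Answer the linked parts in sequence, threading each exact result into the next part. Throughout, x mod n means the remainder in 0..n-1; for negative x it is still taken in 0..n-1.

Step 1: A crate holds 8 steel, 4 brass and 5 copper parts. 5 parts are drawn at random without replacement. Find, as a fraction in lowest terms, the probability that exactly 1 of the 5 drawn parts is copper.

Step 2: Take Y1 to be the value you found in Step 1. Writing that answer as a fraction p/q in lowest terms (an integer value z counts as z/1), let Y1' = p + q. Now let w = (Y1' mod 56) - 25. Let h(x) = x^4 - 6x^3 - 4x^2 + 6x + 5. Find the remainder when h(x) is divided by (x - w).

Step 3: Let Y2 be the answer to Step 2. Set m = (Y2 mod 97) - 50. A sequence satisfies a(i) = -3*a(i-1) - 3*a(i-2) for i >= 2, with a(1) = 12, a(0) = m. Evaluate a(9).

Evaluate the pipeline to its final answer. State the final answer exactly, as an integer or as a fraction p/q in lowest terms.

Step 1: total draws C(17,5) = 6188; favorable C(5,1)*C(12,4) = 2475; P = 2475/6188; answer 2475/6188
Step 2: Y1 = 2475/6188; threaded value p + q = 8663; w = 14; remainder = value at the root: 1*(14)^4 - 6*(14)^3 - 4*(14)^2 + 6*(14)^1 + 5 = (38416) + (-16464) + (-784) + (84) + (5) = 21257; answer 21257
Step 3: Y2 = 21257; m = -36; a(2) = -3*(12) - 3*(-36) = 72; iterating: a(2)=72, a(3)=-252, a(4)=540, a(5)=-864, a(6)=972, a(7)=-324, a(8)=-1944, a(9)=6804; answer 6804

6804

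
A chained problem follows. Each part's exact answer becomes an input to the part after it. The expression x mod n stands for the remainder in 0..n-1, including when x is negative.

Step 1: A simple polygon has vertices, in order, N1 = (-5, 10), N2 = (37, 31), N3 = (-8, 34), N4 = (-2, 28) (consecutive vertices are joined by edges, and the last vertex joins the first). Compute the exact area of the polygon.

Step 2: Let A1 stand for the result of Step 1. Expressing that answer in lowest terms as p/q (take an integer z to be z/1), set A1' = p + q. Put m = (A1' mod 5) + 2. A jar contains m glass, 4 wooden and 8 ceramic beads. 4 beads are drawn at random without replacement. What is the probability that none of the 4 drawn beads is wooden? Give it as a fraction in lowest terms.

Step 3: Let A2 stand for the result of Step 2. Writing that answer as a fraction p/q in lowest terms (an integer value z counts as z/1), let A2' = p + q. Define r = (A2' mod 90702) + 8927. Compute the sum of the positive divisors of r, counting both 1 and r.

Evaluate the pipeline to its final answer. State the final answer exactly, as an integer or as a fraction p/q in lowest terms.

22608

Step 1: cross terms: (-5*31 - 37*10)=-525, (37*34 - -8*31)=1506, (-8*28 - -2*34)=-156, (-2*10 - -5*28)=120; twice the area = |945| = 945; area = 945/2; answer 945/2
Step 2: A1 = 945/2; threaded value p + q = 947; m = 4; total draws C(16,4) = 1820; favorable C(12,4) = 495; P = 99/364; answer 99/364
Step 3: A2 = 99/364; threaded value p + q = 463; r = 9390; 9390 = 2 * 3 * 5 * 313; sigma = (1 + 2) * (1 + 3) * (1 + 5) * (1 + 313) = 3 * 4 * 6 * 314 = 22608; answer 22608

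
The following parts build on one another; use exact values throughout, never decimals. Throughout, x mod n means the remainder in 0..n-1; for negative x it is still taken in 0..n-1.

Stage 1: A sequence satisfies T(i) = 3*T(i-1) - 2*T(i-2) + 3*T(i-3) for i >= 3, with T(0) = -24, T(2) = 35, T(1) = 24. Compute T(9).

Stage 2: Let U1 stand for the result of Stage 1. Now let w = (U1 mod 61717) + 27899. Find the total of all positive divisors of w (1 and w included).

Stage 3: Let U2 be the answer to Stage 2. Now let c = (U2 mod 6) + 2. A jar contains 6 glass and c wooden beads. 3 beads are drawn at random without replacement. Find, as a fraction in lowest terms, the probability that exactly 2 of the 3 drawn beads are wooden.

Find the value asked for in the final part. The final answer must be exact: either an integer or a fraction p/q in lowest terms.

Stage 1: T(3) = 3*(35) - 2*(24) + 3*(-24) = -15; iterating: T(3)=-15, T(4)=-43, T(5)=6, T(6)=59, T(7)=36, T(8)=8, T(9)=129; answer 129
Stage 2: U1 = 129; w = 28028; 28028 = 2^2 * 7^2 * 11 * 13; sigma = (1 + 2 + 4) * (1 + 7 + 49) * (1 + 11) * (1 + 13) = 7 * 57 * 12 * 14 = 67032; answer 67032
Stage 3: U2 = 67032; c = 2; total draws C(8,3) = 56; favorable C(2,2)*C(6,1) = 6; P = 3/28; answer 3/28

3/28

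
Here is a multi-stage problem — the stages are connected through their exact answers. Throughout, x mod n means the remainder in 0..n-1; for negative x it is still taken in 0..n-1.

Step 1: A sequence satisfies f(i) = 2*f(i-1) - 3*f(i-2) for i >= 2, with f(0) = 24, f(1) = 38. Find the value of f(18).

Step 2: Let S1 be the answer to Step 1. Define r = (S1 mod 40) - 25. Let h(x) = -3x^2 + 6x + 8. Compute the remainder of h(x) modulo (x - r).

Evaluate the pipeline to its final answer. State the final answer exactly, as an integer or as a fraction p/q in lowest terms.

-1

Step 1: f(2) = 2*(38) - 3*(24) = 4; iterating: f(2)=4, f(3)=-106, f(4)=-224, f(5)=-130, f(6)=412, f(7)=1214, f(8)=1192, f(9)=-1258, f(10)=-6092, f(11)=-8410, f(12)=1456, f(13)=28142, f(14)=51916, f(15)=19406, f(16)=-116936, f(17)=-292090, f(18)=-233372; answer -233372
Step 2: S1 = -233372; r = 3; remainder = value at the root: -3*(3)^2 + 6*(3)^1 + 8 = (-27) + (18) + (8) = -1; answer -1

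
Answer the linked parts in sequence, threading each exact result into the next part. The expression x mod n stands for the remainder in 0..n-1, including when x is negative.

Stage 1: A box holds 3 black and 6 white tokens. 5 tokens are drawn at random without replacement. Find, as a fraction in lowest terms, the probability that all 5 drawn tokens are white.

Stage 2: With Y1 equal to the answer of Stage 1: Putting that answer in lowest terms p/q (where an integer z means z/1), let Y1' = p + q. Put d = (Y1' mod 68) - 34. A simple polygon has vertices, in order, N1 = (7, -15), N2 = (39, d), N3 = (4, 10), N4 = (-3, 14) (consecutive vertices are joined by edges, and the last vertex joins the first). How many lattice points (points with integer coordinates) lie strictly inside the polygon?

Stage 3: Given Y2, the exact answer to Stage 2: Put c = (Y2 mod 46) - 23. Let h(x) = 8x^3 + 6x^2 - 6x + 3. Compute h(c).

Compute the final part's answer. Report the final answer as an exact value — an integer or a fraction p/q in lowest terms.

Stage 1: total draws C(9,5) = 126; favorable C(6,5) = 6; P = 1/21; answer 1/21
Stage 2: Y1 = 1/21; threaded value p + q = 22; d = -12; cross terms: (7*-12 - 39*-15)=501, (39*10 - 4*-12)=438, (4*14 - -3*10)=86, (-3*-15 - 7*14)=-53; twice the area = |972| = 972; area = 486; boundary points = 1 + 1 + 1 + 1 = 4; strictly interior points = area - boundary/2 + 1 = 485; answer 485
Stage 3: Y2 = 485; c = 2; 8*(2)^3 + 6*(2)^2 - 6*(2)^1 + 3 = (64) + (24) + (-12) + (3) = 79; answer 79

79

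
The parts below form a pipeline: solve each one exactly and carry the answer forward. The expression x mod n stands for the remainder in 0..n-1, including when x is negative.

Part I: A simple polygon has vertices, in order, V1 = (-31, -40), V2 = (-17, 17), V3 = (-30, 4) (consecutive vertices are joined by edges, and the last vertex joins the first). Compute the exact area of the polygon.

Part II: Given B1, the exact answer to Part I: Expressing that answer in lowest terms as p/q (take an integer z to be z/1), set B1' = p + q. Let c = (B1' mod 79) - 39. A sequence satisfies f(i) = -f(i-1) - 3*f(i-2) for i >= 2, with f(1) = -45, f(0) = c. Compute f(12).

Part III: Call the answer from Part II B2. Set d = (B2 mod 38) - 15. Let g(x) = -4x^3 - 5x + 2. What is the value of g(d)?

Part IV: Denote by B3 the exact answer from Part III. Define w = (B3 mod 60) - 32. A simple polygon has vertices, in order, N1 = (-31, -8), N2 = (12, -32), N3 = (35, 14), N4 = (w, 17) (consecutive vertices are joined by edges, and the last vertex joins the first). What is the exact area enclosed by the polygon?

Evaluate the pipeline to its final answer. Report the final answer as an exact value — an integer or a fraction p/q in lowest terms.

1749

Part I: cross terms: (-31*17 - -17*-40)=-1207, (-17*4 - -30*17)=442, (-30*-40 - -31*4)=1324; twice the area = |559| = 559; area = 559/2; answer 559/2
Part II: B1 = 559/2; threaded value p + q = 561; c = -31; f(2) = -1*(-45) - 3*(-31) = 138; iterating: f(2)=138, f(3)=-3, f(4)=-411, f(5)=420, f(6)=813, f(7)=-2073, f(8)=-366, f(9)=6585, f(10)=-5487, f(11)=-14268, f(12)=30729; answer 30729
Part III: B2 = 30729; d = 10; -4*(10)^3 - 5*(10)^1 + 2 = (-4000) + (-50) + (2) = -4048; answer -4048
Part IV: B3 = -4048; w = 0; cross terms: (-31*-32 - 12*-8)=1088, (12*14 - 35*-32)=1288, (35*17 - 0*14)=595, (0*-8 - -31*17)=527; twice the area = |3498| = 3498; area = 1749; answer 1749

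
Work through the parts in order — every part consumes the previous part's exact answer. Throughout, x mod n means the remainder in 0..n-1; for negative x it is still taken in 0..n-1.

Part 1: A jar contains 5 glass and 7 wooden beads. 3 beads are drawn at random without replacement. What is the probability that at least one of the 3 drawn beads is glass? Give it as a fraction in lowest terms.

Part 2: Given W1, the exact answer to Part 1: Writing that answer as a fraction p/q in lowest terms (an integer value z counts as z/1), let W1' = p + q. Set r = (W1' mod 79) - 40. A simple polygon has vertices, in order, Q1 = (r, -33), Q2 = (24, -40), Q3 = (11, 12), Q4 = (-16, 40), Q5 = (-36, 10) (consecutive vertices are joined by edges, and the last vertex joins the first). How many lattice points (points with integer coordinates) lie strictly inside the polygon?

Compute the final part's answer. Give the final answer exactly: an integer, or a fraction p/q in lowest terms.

3248

Part 1: total draws C(12,3) = 220; complement C(7,3) = 35; favorable 220 - 35 = 185; P = 37/44; answer 37/44
Part 2: W1 = 37/44; threaded value p + q = 81; r = -38; cross terms: (-38*-40 - 24*-33)=2312, (24*12 - 11*-40)=728, (11*40 - -16*12)=632, (-16*10 - -36*40)=1280, (-36*-33 - -38*10)=1568; twice the area = |6520| = 6520; area = 3260; boundary points = 1 + 13 + 1 + 10 + 1 = 26; strictly interior points = area - boundary/2 + 1 = 3248; answer 3248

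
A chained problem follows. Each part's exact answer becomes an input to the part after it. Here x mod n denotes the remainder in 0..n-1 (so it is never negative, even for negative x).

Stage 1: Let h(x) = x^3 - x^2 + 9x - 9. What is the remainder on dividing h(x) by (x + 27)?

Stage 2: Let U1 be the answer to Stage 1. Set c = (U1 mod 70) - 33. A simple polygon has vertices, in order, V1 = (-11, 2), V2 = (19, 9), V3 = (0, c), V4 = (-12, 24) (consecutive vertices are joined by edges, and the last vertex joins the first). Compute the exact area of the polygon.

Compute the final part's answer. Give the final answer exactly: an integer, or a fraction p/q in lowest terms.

408

Stage 1: remainder = value at the root: 1*(-27)^3 - 1*(-27)^2 + 9*(-27)^1 - 9 = (-19683) + (-729) + (-243) + (-9) = -20664; answer -20664
Stage 2: U1 = -20664; c = 23; cross terms: (-11*9 - 19*2)=-137, (19*23 - 0*9)=437, (0*24 - -12*23)=276, (-12*2 - -11*24)=240; twice the area = |816| = 816; area = 408; answer 408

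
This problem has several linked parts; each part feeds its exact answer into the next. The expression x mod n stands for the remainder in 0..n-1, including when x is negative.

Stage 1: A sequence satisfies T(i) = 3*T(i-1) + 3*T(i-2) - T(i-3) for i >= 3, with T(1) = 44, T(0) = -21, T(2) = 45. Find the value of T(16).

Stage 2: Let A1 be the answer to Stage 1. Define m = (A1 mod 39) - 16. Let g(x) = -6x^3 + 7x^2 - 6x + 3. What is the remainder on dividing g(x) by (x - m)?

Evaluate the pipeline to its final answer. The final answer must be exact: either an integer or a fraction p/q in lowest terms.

Stage 1: T(3) = 3*(45) + 3*(44) - 1*(-21) = 288; iterating: T(3)=288, T(4)=955, T(5)=3684, T(6)=13629, T(7)=50984, T(8)=190155, T(9)=709788, T(10)=2648845, T(11)=9885744, T(12)=36893979, T(13)=137690324, T(14)=513867165, T(15)=1917778488, T(16)=7157246635; answer 7157246635
Stage 2: A1 = 7157246635; m = 3; remainder = value at the root: -6*(3)^3 + 7*(3)^2 - 6*(3)^1 + 3 = (-162) + (63) + (-18) + (3) = -114; answer -114

-114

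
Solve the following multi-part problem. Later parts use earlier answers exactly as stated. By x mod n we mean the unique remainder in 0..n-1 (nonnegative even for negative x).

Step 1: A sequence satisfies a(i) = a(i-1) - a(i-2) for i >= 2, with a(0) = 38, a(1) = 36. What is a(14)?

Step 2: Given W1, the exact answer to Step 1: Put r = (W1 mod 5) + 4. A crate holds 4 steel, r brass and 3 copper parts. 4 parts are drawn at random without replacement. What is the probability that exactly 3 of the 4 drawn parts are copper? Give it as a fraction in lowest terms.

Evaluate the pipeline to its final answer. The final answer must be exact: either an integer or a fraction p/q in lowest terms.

1/91

Step 1: a(2) = 1*(36) - 1*(38) = -2; iterating: a(2)=-2, a(3)=-38, a(4)=-36, a(5)=2, a(6)=38, a(7)=36, a(8)=-2, a(9)=-38, a(10)=-36, a(11)=2, a(12)=38, a(13)=36, a(14)=-2; answer -2
Step 2: W1 = -2; r = 7; total draws C(14,4) = 1001; favorable C(3,3)*C(11,1) = 11; P = 1/91; answer 1/91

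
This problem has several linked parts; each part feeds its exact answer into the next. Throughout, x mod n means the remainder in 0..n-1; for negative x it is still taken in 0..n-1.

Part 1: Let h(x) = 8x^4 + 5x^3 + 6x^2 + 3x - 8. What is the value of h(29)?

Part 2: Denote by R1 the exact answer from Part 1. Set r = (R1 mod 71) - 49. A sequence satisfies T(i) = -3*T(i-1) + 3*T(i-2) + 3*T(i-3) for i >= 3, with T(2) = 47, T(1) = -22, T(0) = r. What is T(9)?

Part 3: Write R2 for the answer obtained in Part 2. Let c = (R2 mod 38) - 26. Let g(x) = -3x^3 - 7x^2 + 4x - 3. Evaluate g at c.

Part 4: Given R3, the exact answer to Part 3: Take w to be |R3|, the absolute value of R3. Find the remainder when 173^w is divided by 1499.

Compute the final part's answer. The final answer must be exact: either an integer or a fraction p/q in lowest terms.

Part 1: 8*(29)^4 + 5*(29)^3 + 6*(29)^2 + 3*(29)^1 - 8 = (5658248) + (121945) + (5046) + (87) + (-8) = 5785318; answer 5785318
Part 2: R1 = 5785318; r = -24; T(3) = -3*(47) + 3*(-22) + 3*(-24) = -279; iterating: T(3)=-279, T(4)=912, T(5)=-3432, T(6)=12195, T(7)=-44145, T(8)=158724, T(9)=-572022; answer -572022
Part 3: R2 = -572022; c = 4; -3*(4)^3 - 7*(4)^2 + 4*(4)^1 - 3 = (-192) + (-112) + (16) + (-3) = -291; answer -291
Part 4: R3 = -291; w = 291; squarings mod 1499: 173^1=173, 173^2=1448, 173^4=1102, 173^8=214, 173^16=826, 173^32=231, 173^64=896, 173^128=851, 173^256=184; 173^291 = 173^1 * 173^2 * 173^32 * 173^256 = 1032 (mod 1499); answer 1032

1032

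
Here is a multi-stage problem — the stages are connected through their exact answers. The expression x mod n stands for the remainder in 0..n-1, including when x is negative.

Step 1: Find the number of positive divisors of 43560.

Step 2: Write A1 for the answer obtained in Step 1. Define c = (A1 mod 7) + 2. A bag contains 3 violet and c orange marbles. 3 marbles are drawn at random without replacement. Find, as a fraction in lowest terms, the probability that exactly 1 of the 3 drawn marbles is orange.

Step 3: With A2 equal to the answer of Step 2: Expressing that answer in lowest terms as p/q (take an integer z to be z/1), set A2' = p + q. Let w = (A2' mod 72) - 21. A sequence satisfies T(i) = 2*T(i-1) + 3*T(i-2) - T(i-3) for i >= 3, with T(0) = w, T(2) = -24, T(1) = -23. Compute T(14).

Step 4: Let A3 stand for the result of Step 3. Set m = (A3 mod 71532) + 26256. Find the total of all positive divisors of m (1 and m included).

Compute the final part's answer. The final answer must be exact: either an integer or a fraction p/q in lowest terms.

157092

Step 1: 43560 = 2^3 * 3^2 * 5 * 11^2; number of divisors = (3+1) * (2+1) * (1+1) * (2+1) = 72; answer 72
Step 2: A1 = 72; c = 4; total draws C(7,3) = 35; favorable C(4,1)*C(3,2) = 12; P = 12/35; answer 12/35
Step 3: A2 = 12/35; threaded value p + q = 47; w = 26; T(3) = 2*(-24) + 3*(-23) - 1*(26) = -143; iterating: T(3)=-143, T(4)=-335, T(5)=-1075, T(6)=-3012, T(7)=-8914, T(8)=-25789, T(9)=-75308, T(10)=-219069, T(11)=-638273, T(12)=-1858445, T(13)=-5412640, T(14)=-15762342; answer -15762342
Step 4: A3 = -15762342; m = 72486; 72486 = 2 * 3^2 * 4027; sigma = (1 + 2) * (1 + 3 + 9) * (1 + 4027) = 3 * 13 * 4028 = 157092; answer 157092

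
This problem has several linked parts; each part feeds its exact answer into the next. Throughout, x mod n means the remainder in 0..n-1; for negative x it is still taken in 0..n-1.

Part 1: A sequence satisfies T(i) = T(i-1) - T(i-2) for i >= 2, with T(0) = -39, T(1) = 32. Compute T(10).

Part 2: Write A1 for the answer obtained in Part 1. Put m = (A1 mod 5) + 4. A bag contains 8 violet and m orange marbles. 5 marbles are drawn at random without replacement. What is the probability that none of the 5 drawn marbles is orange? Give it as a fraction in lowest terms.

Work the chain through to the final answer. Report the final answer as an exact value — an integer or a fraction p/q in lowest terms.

8/429

Part 1: T(2) = 1*(32) - 1*(-39) = 71; iterating: T(2)=71, T(3)=39, T(4)=-32, T(5)=-71, T(6)=-39, T(7)=32, T(8)=71, T(9)=39, T(10)=-32; answer -32
Part 2: A1 = -32; m = 7; total draws C(15,5) = 3003; favorable C(8,5) = 56; P = 8/429; answer 8/429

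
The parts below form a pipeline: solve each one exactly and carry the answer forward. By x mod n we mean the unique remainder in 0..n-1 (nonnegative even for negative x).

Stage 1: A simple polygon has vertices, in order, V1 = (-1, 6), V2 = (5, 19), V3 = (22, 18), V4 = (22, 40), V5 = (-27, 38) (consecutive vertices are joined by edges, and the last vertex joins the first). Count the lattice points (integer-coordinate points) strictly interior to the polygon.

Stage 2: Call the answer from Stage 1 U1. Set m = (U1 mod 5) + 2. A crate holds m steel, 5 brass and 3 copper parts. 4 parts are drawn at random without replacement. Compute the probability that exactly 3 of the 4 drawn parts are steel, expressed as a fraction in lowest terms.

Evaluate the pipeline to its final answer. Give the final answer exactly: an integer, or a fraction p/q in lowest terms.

32/495

Stage 1: cross terms: (-1*19 - 5*6)=-49, (5*18 - 22*19)=-328, (22*40 - 22*18)=484, (22*38 - -27*40)=1916, (-27*6 - -1*38)=-124; twice the area = |1899| = 1899; area = 1899/2; boundary points = 1 + 1 + 22 + 1 + 2 = 27; strictly interior points = area - boundary/2 + 1 = 937; answer 937
Stage 2: U1 = 937; m = 4; total draws C(12,4) = 495; favorable C(4,3)*C(8,1) = 32; P = 32/495; answer 32/495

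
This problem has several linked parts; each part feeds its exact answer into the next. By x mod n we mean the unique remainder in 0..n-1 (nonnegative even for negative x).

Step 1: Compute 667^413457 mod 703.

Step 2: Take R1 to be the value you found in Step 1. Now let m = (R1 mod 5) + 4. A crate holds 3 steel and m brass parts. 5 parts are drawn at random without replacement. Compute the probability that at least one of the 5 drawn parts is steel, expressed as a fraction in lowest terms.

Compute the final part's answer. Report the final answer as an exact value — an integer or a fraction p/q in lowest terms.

Step 1: squarings mod 703: 667^1=667, 667^2=593, 667^4=149, 667^8=408, 667^16=556, 667^32=519, 667^64=112, 667^128=593, 667^256=149, 667^512=408, 667^1024=556, 667^2048=519, 667^4096=112, 667^8192=593, 667^16384=149, 667^32768=408, 667^65536=556, 667^131072=519, 667^262144=112; 667^413457 = 667^1 * 667^16 * 667^256 * 667^512 * 667^1024 * 667^2048 * 667^16384 * 667^131072 * 667^262144 = 297 (mod 703); answer 297
Step 2: R1 = 297; m = 6; total draws C(9,5) = 126; complement C(6,5) = 6; favorable 126 - 6 = 120; P = 20/21; answer 20/21

20/21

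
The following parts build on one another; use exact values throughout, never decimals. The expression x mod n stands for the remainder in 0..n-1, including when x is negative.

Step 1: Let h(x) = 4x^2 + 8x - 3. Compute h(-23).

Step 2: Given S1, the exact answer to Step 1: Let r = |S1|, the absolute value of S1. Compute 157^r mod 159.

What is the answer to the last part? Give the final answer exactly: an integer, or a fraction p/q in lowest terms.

127

Step 1: 4*(-23)^2 + 8*(-23)^1 - 3 = (2116) + (-184) + (-3) = 1929; answer 1929
Step 2: S1 = 1929; r = 1929; squarings mod 159: 157^1=157, 157^2=4, 157^4=16, 157^8=97, 157^16=28, 157^32=148, 157^64=121, 157^128=13, 157^256=10, 157^512=100, 157^1024=142; 157^1929 = 157^1 * 157^8 * 157^128 * 157^256 * 157^512 * 157^1024 = 127 (mod 159); answer 127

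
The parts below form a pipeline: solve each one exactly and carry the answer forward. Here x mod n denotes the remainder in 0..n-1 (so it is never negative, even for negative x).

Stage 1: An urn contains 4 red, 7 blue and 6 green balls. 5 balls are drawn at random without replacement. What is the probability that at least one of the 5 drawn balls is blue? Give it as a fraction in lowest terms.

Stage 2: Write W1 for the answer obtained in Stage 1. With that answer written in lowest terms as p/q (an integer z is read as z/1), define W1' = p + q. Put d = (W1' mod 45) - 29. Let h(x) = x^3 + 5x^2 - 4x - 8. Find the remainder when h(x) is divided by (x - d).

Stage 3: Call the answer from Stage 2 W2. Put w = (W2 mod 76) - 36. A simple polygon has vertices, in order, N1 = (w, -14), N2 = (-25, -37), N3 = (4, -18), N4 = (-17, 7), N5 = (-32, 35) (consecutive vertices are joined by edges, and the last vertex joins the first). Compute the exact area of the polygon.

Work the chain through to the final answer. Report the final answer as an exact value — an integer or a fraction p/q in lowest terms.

2639/2

Stage 1: total draws C(17,5) = 6188; complement C(10,5) = 252; favorable 6188 - 252 = 5936; P = 212/221; answer 212/221
Stage 2: W1 = 212/221; threaded value p + q = 433; d = -1; remainder = value at the root: 1*(-1)^3 + 5*(-1)^2 - 4*(-1)^1 - 8 = (-1) + (5) + (4) + (-8) = 0; answer 0
Stage 3: W2 = 0; w = -36; cross terms: (-36*-37 - -25*-14)=982, (-25*-18 - 4*-37)=598, (4*7 - -17*-18)=-278, (-17*35 - -32*7)=-371, (-32*-14 - -36*35)=1708; twice the area = |2639| = 2639; area = 2639/2; answer 2639/2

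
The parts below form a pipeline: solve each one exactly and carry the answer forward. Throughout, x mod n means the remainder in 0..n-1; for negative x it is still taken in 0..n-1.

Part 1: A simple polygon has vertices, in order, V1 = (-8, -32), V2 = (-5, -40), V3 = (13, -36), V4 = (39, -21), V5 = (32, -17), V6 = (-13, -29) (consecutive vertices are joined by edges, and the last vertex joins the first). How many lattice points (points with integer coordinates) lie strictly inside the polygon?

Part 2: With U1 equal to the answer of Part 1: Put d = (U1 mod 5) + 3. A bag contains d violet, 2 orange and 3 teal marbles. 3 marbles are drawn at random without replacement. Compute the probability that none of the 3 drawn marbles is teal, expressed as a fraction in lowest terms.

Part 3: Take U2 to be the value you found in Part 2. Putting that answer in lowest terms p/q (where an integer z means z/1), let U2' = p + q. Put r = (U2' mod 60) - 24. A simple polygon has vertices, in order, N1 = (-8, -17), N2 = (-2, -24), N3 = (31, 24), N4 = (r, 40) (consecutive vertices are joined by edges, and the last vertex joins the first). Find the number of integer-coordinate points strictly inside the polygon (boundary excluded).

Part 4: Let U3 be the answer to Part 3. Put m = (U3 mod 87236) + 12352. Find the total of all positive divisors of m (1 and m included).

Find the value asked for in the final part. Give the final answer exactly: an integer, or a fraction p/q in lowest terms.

Part 1: cross terms: (-8*-40 - -5*-32)=160, (-5*-36 - 13*-40)=700, (13*-21 - 39*-36)=1131, (39*-17 - 32*-21)=9, (32*-29 - -13*-17)=-1149, (-13*-32 - -8*-29)=184; twice the area = |1035| = 1035; area = 1035/2; boundary points = 1 + 2 + 1 + 1 + 3 + 1 = 9; strictly interior points = area - boundary/2 + 1 = 514; answer 514
Part 2: U1 = 514; d = 7; total draws C(12,3) = 220; favorable C(9,3) = 84; P = 21/55; answer 21/55
Part 3: U2 = 21/55; threaded value p + q = 76; r = -8; cross terms: (-8*-24 - -2*-17)=158, (-2*24 - 31*-24)=696, (31*40 - -8*24)=1432, (-8*-17 - -8*40)=456; twice the area = |2742| = 2742; area = 1371; boundary points = 1 + 3 + 1 + 57 = 62; strictly interior points = area - boundary/2 + 1 = 1341; answer 1341
Part 4: U3 = 1341; m = 13693; 13693 is prime, so its only divisors are 1 and 13693; sigma = 1 + 13693 = 13694; answer 13694

13694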